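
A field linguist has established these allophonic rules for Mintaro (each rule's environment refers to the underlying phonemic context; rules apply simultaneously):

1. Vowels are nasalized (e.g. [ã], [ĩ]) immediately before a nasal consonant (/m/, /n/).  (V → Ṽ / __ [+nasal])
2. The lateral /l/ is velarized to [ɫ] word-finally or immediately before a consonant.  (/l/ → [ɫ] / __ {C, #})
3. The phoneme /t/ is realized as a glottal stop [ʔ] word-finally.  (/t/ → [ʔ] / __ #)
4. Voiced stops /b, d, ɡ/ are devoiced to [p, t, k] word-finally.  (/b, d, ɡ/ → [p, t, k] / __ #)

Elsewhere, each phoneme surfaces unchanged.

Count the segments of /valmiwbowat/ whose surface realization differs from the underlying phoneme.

2

Segments that undergo a rule: /l/ → [ɫ] (rule 2); /t/ → [ʔ] (rule 3).
All other segments surface unchanged.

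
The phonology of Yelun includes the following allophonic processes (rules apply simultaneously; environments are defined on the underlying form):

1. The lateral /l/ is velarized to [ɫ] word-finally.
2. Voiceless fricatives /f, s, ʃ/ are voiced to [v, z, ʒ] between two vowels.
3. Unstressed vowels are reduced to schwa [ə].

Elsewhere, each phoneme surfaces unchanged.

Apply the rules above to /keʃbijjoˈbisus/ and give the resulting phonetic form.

[kəʃbəjjəˈbizəs]

/k/ (word-initial) is unaffected → [k].
/e/ meets the environment for rule 3 (in an unstressed syllable) → [ə].
/ʃ/ (between /e/ and /b/): rule 2 targets it, but not between two vowels → unchanged [ʃ].
/b/ (between /ʃ/ and /i/) is unaffected → [b].
/i/ — between /b/ and /j/, in an unstressed syllable — surfaces as [ə] (rule 3).
/j/ stays [j].
/j/ — not in any rule's target class → [j].
Rule 3 applies to /o/ (between /j/ and /b/: in an unstressed syllable) → [ə].
/b/ (between /o/ and /i/): no rule targets it → [b].
/i/ (between /b/ and /s/) fails the environment for rule 3, so it stays [i].
/s/ (between /i/ and /u/) occurs between two vowels → [z] by rule 2.
/u/ meets the environment for rule 3 (in an unstressed syllable) → [ə].
/s/ (word-final) fails the environment for rule 2, so it stays [s].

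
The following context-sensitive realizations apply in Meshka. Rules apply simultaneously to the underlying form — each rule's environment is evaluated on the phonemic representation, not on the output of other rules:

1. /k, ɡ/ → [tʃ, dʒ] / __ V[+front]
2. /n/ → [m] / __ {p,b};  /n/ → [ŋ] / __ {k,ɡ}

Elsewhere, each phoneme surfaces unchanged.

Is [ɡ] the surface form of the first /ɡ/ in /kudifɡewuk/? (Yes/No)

Rule 1 applies to /ɡ/ (between /f/ and /e/: before a front vowel) → [dʒ].
The actual realization is [dʒ], not [ɡ].

No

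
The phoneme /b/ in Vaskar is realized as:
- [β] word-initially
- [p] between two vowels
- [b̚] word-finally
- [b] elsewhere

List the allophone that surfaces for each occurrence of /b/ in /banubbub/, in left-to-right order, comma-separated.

[β], [b], [b], [b̚]

Occurrence 1 (position 1): word-initially → [β].
Occurrence 2 (position 5): no conditioning environment matches → elsewhere allophone [b].
Occurrence 3 (position 6): no conditioning environment matches → elsewhere allophone [b].
Occurrence 4 (position 8): word-finally → [b̚].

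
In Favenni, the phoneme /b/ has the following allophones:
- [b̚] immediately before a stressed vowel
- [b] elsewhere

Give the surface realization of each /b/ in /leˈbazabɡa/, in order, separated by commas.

Occurrence 1 (position 3): immediately before a stressed vowel → [b̚].
Occurrence 2 (position 7): no conditioning environment matches → elsewhere allophone [b].

[b̚], [b]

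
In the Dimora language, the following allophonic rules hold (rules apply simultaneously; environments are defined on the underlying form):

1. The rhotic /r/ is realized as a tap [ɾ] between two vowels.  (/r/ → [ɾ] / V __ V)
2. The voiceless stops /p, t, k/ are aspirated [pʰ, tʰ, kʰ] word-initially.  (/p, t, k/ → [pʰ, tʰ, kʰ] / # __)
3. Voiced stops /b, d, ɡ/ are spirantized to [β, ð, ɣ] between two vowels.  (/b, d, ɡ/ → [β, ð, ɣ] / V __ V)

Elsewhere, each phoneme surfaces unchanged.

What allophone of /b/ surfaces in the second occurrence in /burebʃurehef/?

/b/ (between /e/ and /ʃ/): rule 3 targets it, but not between two vowels → unchanged [b].

[b]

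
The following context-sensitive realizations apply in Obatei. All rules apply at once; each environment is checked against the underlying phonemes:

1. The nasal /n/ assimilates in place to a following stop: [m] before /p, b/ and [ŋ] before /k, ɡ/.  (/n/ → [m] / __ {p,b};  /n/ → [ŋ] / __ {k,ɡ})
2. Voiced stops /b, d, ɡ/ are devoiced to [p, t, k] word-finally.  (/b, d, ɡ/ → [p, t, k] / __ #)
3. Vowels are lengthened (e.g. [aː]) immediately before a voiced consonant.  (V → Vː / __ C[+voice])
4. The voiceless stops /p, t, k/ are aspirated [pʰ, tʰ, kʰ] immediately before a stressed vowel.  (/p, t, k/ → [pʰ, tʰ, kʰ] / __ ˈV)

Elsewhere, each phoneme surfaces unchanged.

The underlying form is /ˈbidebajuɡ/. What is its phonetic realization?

/b/ — word-initial; rule 2 does not apply here → [b].
Rule 3 applies to /i/ (between /b/ and /d/: before a voiced consonant) → [iː].
/d/ (between /i/ and /e/) fails the environment for rule 2, so it stays [d].
/e/ (between /d/ and /b/): before a voiced consonant, so rule 3 applies → [eː].
/b/ (between /e/ and /a/) is in the target of rule 2 but the environment (word-finally) is not met → [b].
/a/ (between /b/ and /j/) occurs before a voiced consonant → [aː] by rule 3.
/j/ (between /a/ and /u/) is unaffected → [j].
/u/ meets the environment for rule 3 (before a voiced consonant) → [uː].
/ɡ/ meets the environment for rule 2 (word-finally) → [k].

[ˈbiːdeːbaːjuːk]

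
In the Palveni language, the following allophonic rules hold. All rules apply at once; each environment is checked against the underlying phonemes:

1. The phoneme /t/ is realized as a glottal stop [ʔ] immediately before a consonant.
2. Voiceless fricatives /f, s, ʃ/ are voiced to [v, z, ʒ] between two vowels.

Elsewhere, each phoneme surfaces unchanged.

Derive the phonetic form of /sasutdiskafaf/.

[sazuʔdiskavaf]

/s/ (word-initial) fails the environment for rule 2, so it stays [s].
/a/ — not in any rule's target class → [a].
/s/ meets the environment for rule 2 (between two vowels) → [z].
/u/ stays [u].
/t/ meets the environment for rule 1 (immediately before a consonant) → [ʔ].
/d/ (between /t/ and /i/): no rule targets it → [d].
/i/ stays [i].
/s/ — between /i/ and /k/; rule 2 does not apply here → [s].
/k/ stays [k].
/a/ stays [a].
/f/ (between /a/ and /a/) occurs between two vowels → [v] by rule 2.
/a/ stays [a].
/f/ (word-final) fails the environment for rule 2, so it stays [f].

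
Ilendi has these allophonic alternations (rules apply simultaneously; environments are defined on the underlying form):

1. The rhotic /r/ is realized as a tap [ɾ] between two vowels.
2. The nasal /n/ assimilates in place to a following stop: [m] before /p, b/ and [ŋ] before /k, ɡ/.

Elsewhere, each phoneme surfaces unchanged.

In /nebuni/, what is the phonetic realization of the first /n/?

[n]

/n/ — word-initial; rule 2 does not apply here → [n].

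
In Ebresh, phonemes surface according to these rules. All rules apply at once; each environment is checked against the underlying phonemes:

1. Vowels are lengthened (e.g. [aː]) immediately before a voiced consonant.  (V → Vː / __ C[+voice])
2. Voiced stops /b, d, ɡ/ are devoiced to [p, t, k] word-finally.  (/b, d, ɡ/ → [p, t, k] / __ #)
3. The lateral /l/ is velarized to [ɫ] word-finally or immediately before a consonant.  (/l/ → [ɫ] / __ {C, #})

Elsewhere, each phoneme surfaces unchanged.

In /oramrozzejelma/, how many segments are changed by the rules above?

Segments that undergo a rule: /o/ → [oː] (rule 1); /a/ → [aː] (rule 1); /o/ → [oː] (rule 1); /e/ → [eː] (rule 1); /e/ → [eː] (rule 1); /l/ → [ɫ] (rule 3).
All other segments surface unchanged.

6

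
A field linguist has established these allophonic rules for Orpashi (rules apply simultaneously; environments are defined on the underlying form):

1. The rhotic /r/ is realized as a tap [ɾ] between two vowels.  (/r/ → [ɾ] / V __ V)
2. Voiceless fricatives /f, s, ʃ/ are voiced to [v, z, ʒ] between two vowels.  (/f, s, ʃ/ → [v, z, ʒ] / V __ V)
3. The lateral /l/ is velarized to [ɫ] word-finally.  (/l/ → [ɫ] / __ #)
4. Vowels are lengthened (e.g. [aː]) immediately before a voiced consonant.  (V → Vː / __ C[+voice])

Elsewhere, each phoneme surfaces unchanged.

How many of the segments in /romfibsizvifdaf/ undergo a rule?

Segments that undergo a rule: /o/ → [oː] (rule 4); /i/ → [iː] (rule 4); /i/ → [iː] (rule 4).
All other segments surface unchanged.

3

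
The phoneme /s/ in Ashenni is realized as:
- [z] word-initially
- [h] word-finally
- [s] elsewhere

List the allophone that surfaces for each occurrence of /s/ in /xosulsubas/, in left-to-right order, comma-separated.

Occurrence 1 (position 3): no conditioning environment matches → elsewhere allophone [s].
Occurrence 2 (position 6): no conditioning environment matches → elsewhere allophone [s].
Occurrence 3 (position 10): word-finally → [h].

[s], [s], [h]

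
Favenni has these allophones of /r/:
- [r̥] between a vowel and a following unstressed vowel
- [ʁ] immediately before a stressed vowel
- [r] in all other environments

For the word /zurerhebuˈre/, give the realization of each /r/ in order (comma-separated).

Occurrence 1 (position 3): between a vowel and a following unstressed vowel → [r̥].
Occurrence 2 (position 5): no conditioning environment matches → elsewhere allophone [r].
Occurrence 3 (position 10): immediately before a stressed vowel → [ʁ].

[r̥], [r], [ʁ]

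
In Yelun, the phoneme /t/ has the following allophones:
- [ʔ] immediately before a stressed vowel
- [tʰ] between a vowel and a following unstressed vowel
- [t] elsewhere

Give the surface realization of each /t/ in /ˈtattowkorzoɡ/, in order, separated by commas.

Occurrence 1 (position 1): immediately before a stressed vowel → [ʔ].
Occurrence 2 (position 3): no conditioning environment matches → elsewhere allophone [t].
Occurrence 3 (position 4): no conditioning environment matches → elsewhere allophone [t].

[ʔ], [t], [t]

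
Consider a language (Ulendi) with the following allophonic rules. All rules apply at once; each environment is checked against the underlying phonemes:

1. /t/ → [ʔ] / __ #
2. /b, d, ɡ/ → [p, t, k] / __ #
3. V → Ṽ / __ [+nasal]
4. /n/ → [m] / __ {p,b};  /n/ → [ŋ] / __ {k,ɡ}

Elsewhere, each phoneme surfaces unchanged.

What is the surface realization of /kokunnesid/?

[kokũnnesit]

/k/ stays [k].
/o/ (between /k/ and /k/) fails the environment for rule 3, so it stays [o].
/k/ (between /o/ and /u/) is unaffected → [k].
/u/ meets the environment for rule 3 (before a nasal consonant) → [ũ].
/n/ — between /u/ and /n/; rule 4 does not apply here → [n].
/n/ (between /n/ and /e/) fails the environment for rule 4, so it stays [n].
/e/ (between /n/ and /s/) is in the target of rule 3 but the environment (before a nasal consonant) is not met → [e].
/s/ (between /e/ and /i/) is unaffected → [s].
/i/ (between /s/ and /d/) fails the environment for rule 3, so it stays [i].
/d/ — word-final, word-finally — surfaces as [t] (rule 2).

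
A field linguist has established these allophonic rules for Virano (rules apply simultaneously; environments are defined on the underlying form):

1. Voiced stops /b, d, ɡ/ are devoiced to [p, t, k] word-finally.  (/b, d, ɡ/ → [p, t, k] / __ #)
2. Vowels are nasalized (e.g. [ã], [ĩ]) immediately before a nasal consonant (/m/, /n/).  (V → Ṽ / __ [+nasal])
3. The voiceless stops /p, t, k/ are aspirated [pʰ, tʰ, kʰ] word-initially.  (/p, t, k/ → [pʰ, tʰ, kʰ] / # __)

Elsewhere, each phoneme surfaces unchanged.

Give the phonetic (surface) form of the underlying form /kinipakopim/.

[kʰĩnipakopĩm]

Rule 3 applies to /k/ (word-initial: word-initially) → [kʰ].
/i/ — between /k/ and /n/, before a nasal consonant — surfaces as [ĩ] (rule 2).
/n/ — not in any rule's target class → [n].
/i/ (between /n/ and /p/) is in the target of rule 2 but the environment (before a nasal consonant) is not met → [i].
/p/ — between /i/ and /a/; rule 3 does not apply here → [p].
/a/ — between /p/ and /k/; rule 2 does not apply here → [a].
/k/ — between /a/ and /o/; rule 3 does not apply here → [k].
/o/ (between /k/ and /p/) fails the environment for rule 2, so it stays [o].
/p/ (between /o/ and /i/) is in the target of rule 3 but the environment (word-initially) is not met → [p].
/i/ (between /p/ and /m/): before a nasal consonant, so rule 2 applies → [ĩ].
/m/ — not in any rule's target class → [m].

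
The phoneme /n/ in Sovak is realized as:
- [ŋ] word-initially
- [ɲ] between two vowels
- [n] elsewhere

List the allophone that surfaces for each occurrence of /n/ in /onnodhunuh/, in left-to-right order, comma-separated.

Occurrence 1 (position 2): no conditioning environment matches → elsewhere allophone [n].
Occurrence 2 (position 3): no conditioning environment matches → elsewhere allophone [n].
Occurrence 3 (position 8): between two vowels → [ɲ].

[n], [n], [ɲ]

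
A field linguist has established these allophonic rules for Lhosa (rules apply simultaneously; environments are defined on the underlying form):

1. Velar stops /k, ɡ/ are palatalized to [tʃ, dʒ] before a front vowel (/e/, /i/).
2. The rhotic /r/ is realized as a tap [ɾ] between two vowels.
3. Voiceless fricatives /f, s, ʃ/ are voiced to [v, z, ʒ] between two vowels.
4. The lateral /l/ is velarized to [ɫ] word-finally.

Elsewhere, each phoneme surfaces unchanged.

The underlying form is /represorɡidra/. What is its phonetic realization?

/r/ (word-initial) is in the target of rule 2 but the environment (between two vowels) is not met → [r].
/e/ (between /r/ and /p/) is unaffected → [e].
/p/ — not in any rule's target class → [p].
/r/ (between /p/ and /e/): rule 2 targets it, but not between two vowels → unchanged [r].
/e/ — not in any rule's target class → [e].
/s/ — between /e/ and /o/, between two vowels — surfaces as [z] (rule 3).
/o/ stays [o].
/r/ (between /o/ and /ɡ/): rule 2 targets it, but not between two vowels → unchanged [r].
/ɡ/ — between /r/ and /i/, before a front vowel — surfaces as [dʒ] (rule 1).
/i/ (between /ɡ/ and /d/) is unaffected → [i].
/d/ — not in any rule's target class → [d].
/r/ — between /d/ and /a/; rule 2 does not apply here → [r].
/a/ (word-final) is unaffected → [a].

[reprezordʒidra]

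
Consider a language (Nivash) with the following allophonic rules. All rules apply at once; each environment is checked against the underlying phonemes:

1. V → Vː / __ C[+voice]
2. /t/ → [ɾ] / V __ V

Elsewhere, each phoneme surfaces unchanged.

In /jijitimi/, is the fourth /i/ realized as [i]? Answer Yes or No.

/i/ (word-final) fails the environment for rule 1, so it stays [i].
The actual realization is [i], which matches [i].

Yes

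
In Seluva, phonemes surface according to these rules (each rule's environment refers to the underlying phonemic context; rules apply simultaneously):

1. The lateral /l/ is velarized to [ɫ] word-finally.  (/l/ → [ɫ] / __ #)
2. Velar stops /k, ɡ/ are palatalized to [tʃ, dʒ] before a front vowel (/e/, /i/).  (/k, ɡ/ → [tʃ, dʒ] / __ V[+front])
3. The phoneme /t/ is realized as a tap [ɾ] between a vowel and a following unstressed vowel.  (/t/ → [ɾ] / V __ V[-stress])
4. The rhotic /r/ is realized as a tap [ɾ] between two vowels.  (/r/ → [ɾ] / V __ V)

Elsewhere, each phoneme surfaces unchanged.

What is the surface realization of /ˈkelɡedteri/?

[ˈtʃeldʒedteɾi]

Rule 2 applies to /k/ (word-initial: before a front vowel) → [tʃ].
/e/ (between /k/ and /l/) is unaffected → [e].
/l/ (between /e/ and /ɡ/) fails the environment for rule 1, so it stays [l].
/ɡ/ meets the environment for rule 2 (before a front vowel) → [dʒ].
/e/ — not in any rule's target class → [e].
/d/ — not in any rule's target class → [d].
/t/ (between /d/ and /e/): rule 3 targets it, but not between a vowel and a following unstressed vowel → unchanged [t].
/e/ (between /t/ and /r/) is unaffected → [e].
/r/ (between /e/ and /i/) occurs between two vowels → [ɾ] by rule 4.
/i/ — not in any rule's target class → [i].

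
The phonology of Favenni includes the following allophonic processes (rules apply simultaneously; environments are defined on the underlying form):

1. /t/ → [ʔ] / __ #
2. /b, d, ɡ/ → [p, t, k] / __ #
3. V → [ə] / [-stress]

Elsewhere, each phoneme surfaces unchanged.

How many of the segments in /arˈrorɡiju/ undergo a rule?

Segments that undergo a rule: /a/ → [ə] (rule 3); /i/ → [ə] (rule 3); /u/ → [ə] (rule 3).
All other segments surface unchanged.

3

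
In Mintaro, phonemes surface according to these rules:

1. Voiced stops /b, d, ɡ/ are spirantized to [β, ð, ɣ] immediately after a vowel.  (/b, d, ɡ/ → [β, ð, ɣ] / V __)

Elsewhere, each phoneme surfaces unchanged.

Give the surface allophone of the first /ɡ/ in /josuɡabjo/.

/ɡ/ — between /u/ and /a/, immediately after a vowel — surfaces as [ɣ] (rule 1).

[ɣ]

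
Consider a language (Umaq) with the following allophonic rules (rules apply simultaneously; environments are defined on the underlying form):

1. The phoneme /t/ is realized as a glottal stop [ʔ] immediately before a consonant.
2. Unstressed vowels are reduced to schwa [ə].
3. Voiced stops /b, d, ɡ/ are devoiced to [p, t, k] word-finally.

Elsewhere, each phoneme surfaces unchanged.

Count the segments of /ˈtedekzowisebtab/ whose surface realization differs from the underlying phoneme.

Segments that undergo a rule: /e/ → [ə] (rule 2); /o/ → [ə] (rule 2); /i/ → [ə] (rule 2); /e/ → [ə] (rule 2); /a/ → [ə] (rule 2); /b/ → [p] (rule 3).
All other segments surface unchanged.

6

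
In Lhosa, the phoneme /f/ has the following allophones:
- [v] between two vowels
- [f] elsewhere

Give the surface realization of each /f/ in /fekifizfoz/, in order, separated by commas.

Occurrence 1 (position 1): no conditioning environment matches → elsewhere allophone [f].
Occurrence 2 (position 5): between two vowels → [v].
Occurrence 3 (position 8): no conditioning environment matches → elsewhere allophone [f].

[f], [v], [f]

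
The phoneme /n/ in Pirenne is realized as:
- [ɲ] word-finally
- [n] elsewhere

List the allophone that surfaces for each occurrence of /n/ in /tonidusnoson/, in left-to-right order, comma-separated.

Occurrence 1 (position 3): no conditioning environment matches → elsewhere allophone [n].
Occurrence 2 (position 8): no conditioning environment matches → elsewhere allophone [n].
Occurrence 3 (position 12): word-finally → [ɲ].

[n], [n], [ɲ]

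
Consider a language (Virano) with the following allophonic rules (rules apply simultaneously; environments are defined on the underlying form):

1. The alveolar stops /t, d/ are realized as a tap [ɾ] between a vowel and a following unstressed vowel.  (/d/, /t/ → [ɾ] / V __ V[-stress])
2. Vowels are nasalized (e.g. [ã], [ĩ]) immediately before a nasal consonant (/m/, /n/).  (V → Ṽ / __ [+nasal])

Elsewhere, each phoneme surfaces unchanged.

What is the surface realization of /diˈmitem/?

/d/ (word-initial): rule 1 targets it, but not between a vowel and a following unstressed vowel → unchanged [d].
/i/ meets the environment for rule 2 (before a nasal consonant) → [ĩ].
/m/ stays [m].
/i/ (between /m/ and /t/) fails the environment for rule 2, so it stays [i].
/t/ — between /i/ and /e/, between a vowel and a following unstressed vowel — surfaces as [ɾ] (rule 1).
/e/ (between /t/ and /m/) occurs before a nasal consonant → [ẽ] by rule 2.
/m/ (word-final): no rule targets it → [m].

[dĩˈmiɾẽm]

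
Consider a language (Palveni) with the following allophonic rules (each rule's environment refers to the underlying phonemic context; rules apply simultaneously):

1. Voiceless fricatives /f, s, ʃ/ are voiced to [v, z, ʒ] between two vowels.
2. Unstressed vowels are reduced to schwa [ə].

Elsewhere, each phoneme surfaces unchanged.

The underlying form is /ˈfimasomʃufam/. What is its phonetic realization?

/f/ (word-initial) is in the target of rule 1 but the environment (between two vowels) is not met → [f].
/i/ (between /f/ and /m/) fails the environment for rule 2, so it stays [i].
/m/ — not in any rule's target class → [m].
/a/ (between /m/ and /s/) occurs in an unstressed syllable → [ə] by rule 2.
/s/ meets the environment for rule 1 (between two vowels) → [z].
/o/ meets the environment for rule 2 (in an unstressed syllable) → [ə].
/m/ — not in any rule's target class → [m].
/ʃ/ (between /m/ and /u/): rule 1 targets it, but not between two vowels → unchanged [ʃ].
/u/ (between /ʃ/ and /f/) occurs in an unstressed syllable → [ə] by rule 2.
Rule 1 applies to /f/ (between /u/ and /a/: between two vowels) → [v].
/a/ — between /f/ and /m/, in an unstressed syllable — surfaces as [ə] (rule 2).
/m/ — not in any rule's target class → [m].

[ˈfiməzəmʃəvəm]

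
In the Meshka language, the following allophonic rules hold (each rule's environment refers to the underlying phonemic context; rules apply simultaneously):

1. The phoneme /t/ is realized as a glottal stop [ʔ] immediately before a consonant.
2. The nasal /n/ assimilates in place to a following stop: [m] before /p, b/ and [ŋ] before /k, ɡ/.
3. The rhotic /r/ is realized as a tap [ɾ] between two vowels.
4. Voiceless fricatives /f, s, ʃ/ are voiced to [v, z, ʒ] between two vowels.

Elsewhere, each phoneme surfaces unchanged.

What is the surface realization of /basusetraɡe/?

[bazuzeʔraɡe]

/b/ (word-initial): no rule targets it → [b].
/a/ stays [a].
/s/ (between /a/ and /u/): between two vowels, so rule 4 applies → [z].
/u/ stays [u].
Rule 4 applies to /s/ (between /u/ and /e/: between two vowels) → [z].
/e/ (between /s/ and /t/) is unaffected → [e].
/t/ — between /e/ and /r/, immediately before a consonant — surfaces as [ʔ] (rule 1).
/r/ (between /t/ and /a/): rule 3 targets it, but not between two vowels → unchanged [r].
/a/ (between /r/ and /ɡ/) is unaffected → [a].
/ɡ/ stays [ɡ].
/e/ — not in any rule's target class → [e].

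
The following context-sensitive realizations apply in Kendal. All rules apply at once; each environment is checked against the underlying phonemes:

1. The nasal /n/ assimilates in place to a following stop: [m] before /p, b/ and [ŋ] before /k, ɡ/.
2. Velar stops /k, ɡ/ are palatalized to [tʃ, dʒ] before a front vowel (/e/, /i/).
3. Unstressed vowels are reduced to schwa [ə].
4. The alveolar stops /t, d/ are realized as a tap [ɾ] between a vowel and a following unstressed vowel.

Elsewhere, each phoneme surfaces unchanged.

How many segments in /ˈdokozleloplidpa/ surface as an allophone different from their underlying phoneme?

Segments that undergo a rule: /o/ → [ə] (rule 3); /e/ → [ə] (rule 3); /o/ → [ə] (rule 3); /i/ → [ə] (rule 3); /a/ → [ə] (rule 3).
All other segments surface unchanged.

5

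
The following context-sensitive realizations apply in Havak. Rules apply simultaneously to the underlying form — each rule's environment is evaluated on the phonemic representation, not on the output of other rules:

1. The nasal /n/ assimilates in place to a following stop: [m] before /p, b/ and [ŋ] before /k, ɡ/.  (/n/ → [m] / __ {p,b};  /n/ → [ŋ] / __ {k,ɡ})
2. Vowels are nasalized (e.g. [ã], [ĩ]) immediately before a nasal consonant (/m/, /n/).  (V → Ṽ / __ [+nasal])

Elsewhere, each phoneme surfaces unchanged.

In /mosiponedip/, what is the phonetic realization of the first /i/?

/i/ (between /s/ and /p/) fails the environment for rule 2, so it stays [i].

[i]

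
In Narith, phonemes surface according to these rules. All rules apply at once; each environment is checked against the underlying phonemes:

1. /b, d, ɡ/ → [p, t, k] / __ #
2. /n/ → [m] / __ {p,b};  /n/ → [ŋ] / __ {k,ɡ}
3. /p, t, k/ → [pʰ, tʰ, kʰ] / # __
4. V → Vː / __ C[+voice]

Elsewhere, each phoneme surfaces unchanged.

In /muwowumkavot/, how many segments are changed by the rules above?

Segments that undergo a rule: /u/ → [uː] (rule 4); /o/ → [oː] (rule 4); /u/ → [uː] (rule 4); /a/ → [aː] (rule 4).
All other segments surface unchanged.

4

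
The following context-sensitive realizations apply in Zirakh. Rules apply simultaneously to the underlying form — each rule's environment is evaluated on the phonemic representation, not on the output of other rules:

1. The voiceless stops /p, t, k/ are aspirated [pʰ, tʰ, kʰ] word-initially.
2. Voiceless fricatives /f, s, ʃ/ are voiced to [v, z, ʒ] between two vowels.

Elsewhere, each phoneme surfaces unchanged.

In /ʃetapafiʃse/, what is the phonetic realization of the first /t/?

/t/ (between /e/ and /a/): rule 1 targets it, but not word-initially → unchanged [t].

[t]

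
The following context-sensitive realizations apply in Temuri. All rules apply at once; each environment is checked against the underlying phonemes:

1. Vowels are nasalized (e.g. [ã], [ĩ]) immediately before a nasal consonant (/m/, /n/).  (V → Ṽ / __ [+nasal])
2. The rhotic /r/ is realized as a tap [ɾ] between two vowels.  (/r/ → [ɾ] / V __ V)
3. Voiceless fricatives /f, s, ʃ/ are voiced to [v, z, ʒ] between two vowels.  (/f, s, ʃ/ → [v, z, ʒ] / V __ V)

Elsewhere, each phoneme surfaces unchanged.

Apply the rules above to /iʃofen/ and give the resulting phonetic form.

/i/ — word-initial; rule 1 does not apply here → [i].
/ʃ/ — between /i/ and /o/, between two vowels — surfaces as [ʒ] (rule 3).
/o/ (between /ʃ/ and /f/) fails the environment for rule 1, so it stays [o].
/f/ (between /o/ and /e/): between two vowels, so rule 3 applies → [v].
/e/ meets the environment for rule 1 (before a nasal consonant) → [ẽ].
/n/ (word-final) is unaffected → [n].

[iʒovẽn]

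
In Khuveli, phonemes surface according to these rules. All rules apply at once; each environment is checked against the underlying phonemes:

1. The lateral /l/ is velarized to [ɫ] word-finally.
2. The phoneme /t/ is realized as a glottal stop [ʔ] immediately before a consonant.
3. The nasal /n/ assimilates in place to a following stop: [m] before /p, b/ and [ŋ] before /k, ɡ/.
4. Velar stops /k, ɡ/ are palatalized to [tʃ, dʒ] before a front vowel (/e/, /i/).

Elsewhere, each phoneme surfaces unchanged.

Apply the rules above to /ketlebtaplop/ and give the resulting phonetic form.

[tʃeʔlebtaplop]

/k/ — word-initial, before a front vowel — surfaces as [tʃ] (rule 4).
/e/ stays [e].
/t/ meets the environment for rule 2 (immediately before a consonant) → [ʔ].
/l/ — between /t/ and /e/; rule 1 does not apply here → [l].
/e/ — not in any rule's target class → [e].
/b/ (between /e/ and /t/): no rule targets it → [b].
/t/ (between /b/ and /a/): rule 2 targets it, but not immediately before a consonant → unchanged [t].
/a/ — not in any rule's target class → [a].
/p/ (between /a/ and /l/): no rule targets it → [p].
/l/ (between /p/ and /o/) fails the environment for rule 1, so it stays [l].
/o/ — not in any rule's target class → [o].
/p/ (word-final): no rule targets it → [p].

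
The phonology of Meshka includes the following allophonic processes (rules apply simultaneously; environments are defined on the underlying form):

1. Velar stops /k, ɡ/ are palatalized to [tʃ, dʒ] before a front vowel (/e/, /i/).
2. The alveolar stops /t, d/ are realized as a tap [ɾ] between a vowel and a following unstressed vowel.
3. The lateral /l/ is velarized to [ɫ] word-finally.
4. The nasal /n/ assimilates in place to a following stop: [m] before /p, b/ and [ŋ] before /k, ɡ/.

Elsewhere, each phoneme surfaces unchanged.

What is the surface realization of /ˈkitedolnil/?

[ˈtʃiɾeɾolniɫ]

/k/ (word-initial): before a front vowel, so rule 1 applies → [tʃ].
/i/ (between /k/ and /t/): no rule targets it → [i].
Rule 2 applies to /t/ (between /i/ and /e/: between a vowel and a following unstressed vowel) → [ɾ].
/e/ (between /t/ and /d/) is unaffected → [e].
/d/ meets the environment for rule 2 (between a vowel and a following unstressed vowel) → [ɾ].
/o/ stays [o].
/l/ — between /o/ and /n/; rule 3 does not apply here → [l].
/n/ (between /l/ and /i/) fails the environment for rule 4, so it stays [n].
/i/ (between /n/ and /l/): no rule targets it → [i].
/l/ (word-final) occurs word-finally → [ɫ] by rule 3.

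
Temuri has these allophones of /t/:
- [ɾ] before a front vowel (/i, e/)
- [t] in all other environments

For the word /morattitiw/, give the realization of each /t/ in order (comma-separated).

Occurrence 1 (position 5): no conditioning environment matches → elsewhere allophone [t].
Occurrence 2 (position 6): before a front vowel (/i, e/) → [ɾ].
Occurrence 3 (position 8): before a front vowel (/i, e/) → [ɾ].

[t], [ɾ], [ɾ]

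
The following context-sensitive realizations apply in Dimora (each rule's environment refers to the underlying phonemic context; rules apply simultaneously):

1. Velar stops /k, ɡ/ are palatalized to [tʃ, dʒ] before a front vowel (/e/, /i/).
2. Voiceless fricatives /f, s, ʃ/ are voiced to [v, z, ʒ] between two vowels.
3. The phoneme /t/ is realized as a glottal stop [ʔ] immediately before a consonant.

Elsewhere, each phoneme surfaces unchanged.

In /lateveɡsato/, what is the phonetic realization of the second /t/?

[t]

/t/ (between /a/ and /o/) fails the environment for rule 3, so it stays [t].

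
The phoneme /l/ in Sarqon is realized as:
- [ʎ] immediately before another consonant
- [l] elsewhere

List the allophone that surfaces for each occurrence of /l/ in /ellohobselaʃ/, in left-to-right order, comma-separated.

Occurrence 1 (position 2): immediately before another consonant → [ʎ].
Occurrence 2 (position 3): no conditioning environment matches → elsewhere allophone [l].
Occurrence 3 (position 10): no conditioning environment matches → elsewhere allophone [l].

[ʎ], [l], [l]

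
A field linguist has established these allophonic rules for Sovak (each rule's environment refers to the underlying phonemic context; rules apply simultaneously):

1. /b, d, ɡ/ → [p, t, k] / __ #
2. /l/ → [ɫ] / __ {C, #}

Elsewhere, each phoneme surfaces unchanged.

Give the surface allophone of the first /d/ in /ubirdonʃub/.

/d/ (between /r/ and /o/): rule 1 targets it, but not word-finally → unchanged [d].

[d]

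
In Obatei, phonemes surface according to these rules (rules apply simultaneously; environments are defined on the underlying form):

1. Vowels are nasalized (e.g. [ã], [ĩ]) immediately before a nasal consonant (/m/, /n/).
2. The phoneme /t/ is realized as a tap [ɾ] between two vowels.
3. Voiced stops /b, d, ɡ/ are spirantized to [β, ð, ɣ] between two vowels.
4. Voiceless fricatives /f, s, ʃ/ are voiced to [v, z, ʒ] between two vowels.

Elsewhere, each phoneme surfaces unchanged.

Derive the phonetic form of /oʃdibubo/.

[oʃdiβuβo]

/o/ — word-initial; rule 1 does not apply here → [o].
/ʃ/ — between /o/ and /d/; rule 4 does not apply here → [ʃ].
/d/ (between /ʃ/ and /i/): rule 3 targets it, but not between two vowels → unchanged [d].
/i/ (between /d/ and /b/): rule 1 targets it, but not before a nasal consonant → unchanged [i].
/b/ (between /i/ and /u/) occurs between two vowels → [β] by rule 3.
/u/ (between /b/ and /b/): rule 1 targets it, but not before a nasal consonant → unchanged [u].
/b/ meets the environment for rule 3 (between two vowels) → [β].
/o/ — word-final; rule 1 does not apply here → [o].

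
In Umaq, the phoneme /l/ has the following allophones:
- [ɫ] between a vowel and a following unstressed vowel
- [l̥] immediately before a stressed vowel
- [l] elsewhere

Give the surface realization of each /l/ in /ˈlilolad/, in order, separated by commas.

[l̥], [ɫ], [ɫ]

Occurrence 1 (position 1): immediately before a stressed vowel → [l̥].
Occurrence 2 (position 3): between a vowel and a following unstressed vowel → [ɫ].
Occurrence 3 (position 5): between a vowel and a following unstressed vowel → [ɫ].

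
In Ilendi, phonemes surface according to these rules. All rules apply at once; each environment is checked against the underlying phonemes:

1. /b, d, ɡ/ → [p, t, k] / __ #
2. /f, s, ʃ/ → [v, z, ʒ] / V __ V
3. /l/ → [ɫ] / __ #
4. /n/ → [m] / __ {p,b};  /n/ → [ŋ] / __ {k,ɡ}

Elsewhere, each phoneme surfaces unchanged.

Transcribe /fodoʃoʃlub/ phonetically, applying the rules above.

[fodoʒoʃlup]

/f/ (word-initial): rule 2 targets it, but not between two vowels → unchanged [f].
/d/ (between /o/ and /o/) is in the target of rule 1 but the environment (word-finally) is not met → [d].
/ʃ/ — between /o/ and /o/, between two vowels — surfaces as [ʒ] (rule 2).
/ʃ/ (between /o/ and /l/) is in the target of rule 2 but the environment (between two vowels) is not met → [ʃ].
/l/ (between /ʃ/ and /u/) is in the target of rule 3 but the environment (word-finally) is not met → [l].
/b/ (word-final): word-finally, so rule 1 applies → [p].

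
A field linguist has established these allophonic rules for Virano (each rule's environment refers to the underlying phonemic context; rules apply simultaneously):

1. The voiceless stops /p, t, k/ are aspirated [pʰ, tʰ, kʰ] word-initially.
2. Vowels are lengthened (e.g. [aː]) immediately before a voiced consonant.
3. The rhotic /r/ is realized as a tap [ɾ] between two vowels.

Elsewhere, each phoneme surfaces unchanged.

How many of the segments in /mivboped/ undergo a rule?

Segments that undergo a rule: /i/ → [iː] (rule 2); /e/ → [eː] (rule 2).
All other segments surface unchanged.

2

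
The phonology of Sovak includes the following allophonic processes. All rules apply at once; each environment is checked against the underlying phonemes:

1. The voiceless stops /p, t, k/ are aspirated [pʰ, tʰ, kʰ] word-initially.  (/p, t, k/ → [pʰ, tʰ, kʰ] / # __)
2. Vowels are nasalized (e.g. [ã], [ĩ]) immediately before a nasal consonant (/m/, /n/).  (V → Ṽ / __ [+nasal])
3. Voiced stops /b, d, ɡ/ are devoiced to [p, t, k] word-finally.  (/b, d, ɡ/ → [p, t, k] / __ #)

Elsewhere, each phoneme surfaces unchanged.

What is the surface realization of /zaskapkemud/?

[zaskapkẽmut]

/z/ — not in any rule's target class → [z].
/a/ — between /z/ and /s/; rule 2 does not apply here → [a].
/s/ — not in any rule's target class → [s].
/k/ (between /s/ and /a/) fails the environment for rule 1, so it stays [k].
/a/ (between /k/ and /p/) fails the environment for rule 2, so it stays [a].
/p/ (between /a/ and /k/) fails the environment for rule 1, so it stays [p].
/k/ (between /p/ and /e/) is in the target of rule 1 but the environment (word-initially) is not met → [k].
Rule 2 applies to /e/ (between /k/ and /m/: before a nasal consonant) → [ẽ].
/m/ (between /e/ and /u/) is unaffected → [m].
/u/ (between /m/ and /d/) fails the environment for rule 2, so it stays [u].
/d/ meets the environment for rule 3 (word-finally) → [t].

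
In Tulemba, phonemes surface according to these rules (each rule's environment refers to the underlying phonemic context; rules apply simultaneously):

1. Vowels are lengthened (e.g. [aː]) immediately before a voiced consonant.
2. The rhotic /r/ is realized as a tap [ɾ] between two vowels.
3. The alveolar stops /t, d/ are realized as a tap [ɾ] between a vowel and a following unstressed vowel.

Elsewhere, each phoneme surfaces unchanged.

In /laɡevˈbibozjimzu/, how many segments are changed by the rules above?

Segments that undergo a rule: /a/ → [aː] (rule 1); /e/ → [eː] (rule 1); /i/ → [iː] (rule 1); /o/ → [oː] (rule 1); /i/ → [iː] (rule 1).
All other segments surface unchanged.

5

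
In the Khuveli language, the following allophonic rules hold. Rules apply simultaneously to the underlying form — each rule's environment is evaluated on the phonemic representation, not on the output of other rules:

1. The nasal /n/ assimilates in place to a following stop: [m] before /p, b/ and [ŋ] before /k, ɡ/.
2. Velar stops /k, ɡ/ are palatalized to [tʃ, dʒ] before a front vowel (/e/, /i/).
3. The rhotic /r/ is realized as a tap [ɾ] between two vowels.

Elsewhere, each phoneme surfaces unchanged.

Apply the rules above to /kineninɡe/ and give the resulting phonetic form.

Rule 2 applies to /k/ (word-initial: before a front vowel) → [tʃ].
/i/ stays [i].
/n/ (between /i/ and /e/) fails the environment for rule 1, so it stays [n].
/e/ (between /n/ and /n/): no rule targets it → [e].
/n/ — between /e/ and /i/; rule 1 does not apply here → [n].
/i/ — not in any rule's target class → [i].
/n/ — between /i/ and /ɡ/, before a labial or velar stop — surfaces as [ŋ] (rule 1).
Rule 2 applies to /ɡ/ (between /n/ and /e/: before a front vowel) → [dʒ].
/e/ (word-final): no rule targets it → [e].

[tʃineniŋdʒe]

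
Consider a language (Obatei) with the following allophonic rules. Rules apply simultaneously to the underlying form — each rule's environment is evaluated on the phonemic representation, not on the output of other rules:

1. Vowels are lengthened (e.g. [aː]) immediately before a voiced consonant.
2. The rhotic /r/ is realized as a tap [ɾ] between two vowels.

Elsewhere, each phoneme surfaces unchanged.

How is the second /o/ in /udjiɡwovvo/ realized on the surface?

/o/ (word-final) is in the target of rule 1 but the environment (before a voiced consonant) is not met → [o].

[o]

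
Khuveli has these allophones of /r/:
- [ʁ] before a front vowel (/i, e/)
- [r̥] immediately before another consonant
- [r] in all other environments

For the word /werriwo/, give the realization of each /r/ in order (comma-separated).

[r̥], [ʁ]

Occurrence 1 (position 3): immediately before another consonant → [r̥].
Occurrence 2 (position 4): before a front vowel (/i, e/) → [ʁ].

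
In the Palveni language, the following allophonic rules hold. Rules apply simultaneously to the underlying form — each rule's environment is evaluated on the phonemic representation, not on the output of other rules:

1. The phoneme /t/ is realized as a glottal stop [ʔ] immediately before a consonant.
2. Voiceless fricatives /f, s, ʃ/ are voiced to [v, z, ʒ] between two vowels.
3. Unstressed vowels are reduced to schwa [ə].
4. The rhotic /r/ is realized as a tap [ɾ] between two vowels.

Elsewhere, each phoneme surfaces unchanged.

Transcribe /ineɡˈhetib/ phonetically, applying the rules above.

/i/ (word-initial) occurs in an unstressed syllable → [ə] by rule 3.
/n/ stays [n].
/e/ (between /n/ and /ɡ/) occurs in an unstressed syllable → [ə] by rule 3.
/ɡ/ — not in any rule's target class → [ɡ].
/h/ — not in any rule's target class → [h].
/e/ (between /h/ and /t/) fails the environment for rule 3, so it stays [e].
/t/ (between /e/ and /i/): rule 1 targets it, but not immediately before a consonant → unchanged [t].
Rule 3 applies to /i/ (between /t/ and /b/: in an unstressed syllable) → [ə].
/b/ (word-final) is unaffected → [b].

[ənəɡˈhetəb]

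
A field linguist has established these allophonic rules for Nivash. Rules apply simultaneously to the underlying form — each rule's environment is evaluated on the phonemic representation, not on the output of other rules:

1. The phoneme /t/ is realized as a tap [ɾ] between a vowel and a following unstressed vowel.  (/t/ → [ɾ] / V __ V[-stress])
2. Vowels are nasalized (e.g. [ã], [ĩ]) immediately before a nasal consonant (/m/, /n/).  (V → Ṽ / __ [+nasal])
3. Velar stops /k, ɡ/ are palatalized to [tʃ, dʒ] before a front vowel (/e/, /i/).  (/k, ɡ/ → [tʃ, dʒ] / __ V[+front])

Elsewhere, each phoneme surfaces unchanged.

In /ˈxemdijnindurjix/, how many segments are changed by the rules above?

2

Segments that undergo a rule: /e/ → [ẽ] (rule 2); /i/ → [ĩ] (rule 2).
All other segments surface unchanged.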